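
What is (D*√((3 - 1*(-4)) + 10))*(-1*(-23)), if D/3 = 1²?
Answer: 69*√17 ≈ 284.49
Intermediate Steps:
D = 3 (D = 3*1² = 3*1 = 3)
(D*√((3 - 1*(-4)) + 10))*(-1*(-23)) = (3*√((3 - 1*(-4)) + 10))*(-1*(-23)) = (3*√((3 + 4) + 10))*23 = (3*√(7 + 10))*23 = (3*√17)*23 = 69*√17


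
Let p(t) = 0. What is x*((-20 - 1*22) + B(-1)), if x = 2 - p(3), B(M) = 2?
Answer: -80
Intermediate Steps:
x = 2 (x = 2 - 1*0 = 2 + 0 = 2)
x*((-20 - 1*22) + B(-1)) = 2*((-20 - 1*22) + 2) = 2*((-20 - 22) + 2) = 2*(-42 + 2) = 2*(-40) = -80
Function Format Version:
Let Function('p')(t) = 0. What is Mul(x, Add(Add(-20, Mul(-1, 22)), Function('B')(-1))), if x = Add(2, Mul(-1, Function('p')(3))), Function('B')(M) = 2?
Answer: -80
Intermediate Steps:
x = 2 (x = Add(2, Mul(-1, 0)) = Add(2, 0) = 2)
Mul(x, Add(Add(-20, Mul(-1, 22)), Function('B')(-1))) = Mul(2, Add(Add(-20, Mul(-1, 22)), 2)) = Mul(2, Add(Add(-20, -22), 2)) = Mul(2, Add(-42, 2)) = Mul(2, -40) = -80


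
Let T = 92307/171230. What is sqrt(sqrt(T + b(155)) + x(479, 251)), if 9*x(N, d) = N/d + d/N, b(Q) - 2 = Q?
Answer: sqrt(1030881375833113512200 + 22276186022451870*sqrt(4619000652910))/61760435010 ≈ 3.5807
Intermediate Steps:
b(Q) = 2 + Q
T = 92307/171230 (T = 92307*(1/171230) = 92307/171230 ≈ 0.53908)
x(N, d) = N/(9*d) + d/(9*N) (x(N, d) = (N/d + d/N)/9 = N/(9*d) + d/(9*N))
sqrt(sqrt(T + b(155)) + x(479, 251)) = sqrt(sqrt(92307/171230 + (2 + 155)) + ((1/9)*479/251 + (1/9)*251/479)) = sqrt(sqrt(92307/171230 + 157) + ((1/9)*479*(1/251) + (1/9)*251*(1/479))) = sqrt(sqrt(26975417/171230) + (479/2259 + 251/4311)) = sqrt(sqrt(4619000652910)/171230 + 292442/1082061) = sqrt(292442/1082061 + sqrt(4619000652910)/171230)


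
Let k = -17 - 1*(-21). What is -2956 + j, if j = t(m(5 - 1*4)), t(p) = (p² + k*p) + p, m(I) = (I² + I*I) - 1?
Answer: -2950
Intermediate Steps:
k = 4 (k = -17 + 21 = 4)
m(I) = -1 + 2*I² (m(I) = (I² + I²) - 1 = 2*I² - 1 = -1 + 2*I²)
t(p) = p² + 5*p (t(p) = (p² + 4*p) + p = p² + 5*p)
j = 6 (j = (-1 + 2*(5 - 1*4)²)*(5 + (-1 + 2*(5 - 1*4)²)) = (-1 + 2*(5 - 4)²)*(5 + (-1 + 2*(5 - 4)²)) = (-1 + 2*1²)*(5 + (-1 + 2*1²)) = (-1 + 2*1)*(5 + (-1 + 2*1)) = (-1 + 2)*(5 + (-1 + 2)) = 1*(5 + 1) = 1*6 = 6)
-2956 + j = -2956 + 6 = -2950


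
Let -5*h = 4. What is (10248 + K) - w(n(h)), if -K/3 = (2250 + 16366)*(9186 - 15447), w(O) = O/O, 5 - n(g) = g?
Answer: 349674575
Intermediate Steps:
h = -4/5 (h = -1/5*4 = -4/5 ≈ -0.80000)
n(g) = 5 - g
w(O) = 1
K = 349664328 (K = -3*(2250 + 16366)*(9186 - 15447) = -55848*(-6261) = -3*(-116554776) = 349664328)
(10248 + K) - w(n(h)) = (10248 + 349664328) - 1*1 = 349674576 - 1 = 349674575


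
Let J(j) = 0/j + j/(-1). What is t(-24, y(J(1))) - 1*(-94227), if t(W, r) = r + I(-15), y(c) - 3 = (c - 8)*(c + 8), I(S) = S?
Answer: 94152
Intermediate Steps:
J(j) = -j (J(j) = 0 + j*(-1) = 0 - j = -j)
y(c) = 3 + (-8 + c)*(8 + c) (y(c) = 3 + (c - 8)*(c + 8) = 3 + (-8 + c)*(8 + c))
t(W, r) = -15 + r (t(W, r) = r - 15 = -15 + r)
t(-24, y(J(1))) - 1*(-94227) = (-15 + (-61 + (-1*1)**2)) - 1*(-94227) = (-15 + (-61 + (-1)**2)) + 94227 = (-15 + (-61 + 1)) + 94227 = (-15 - 60) + 94227 = -75 + 94227 = 94152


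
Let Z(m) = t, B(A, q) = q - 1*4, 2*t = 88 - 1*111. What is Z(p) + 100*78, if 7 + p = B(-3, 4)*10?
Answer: 15577/2 ≈ 7788.5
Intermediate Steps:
t = -23/2 (t = (88 - 1*111)/2 = (88 - 111)/2 = (½)*(-23) = -23/2 ≈ -11.500)
B(A, q) = -4 + q (B(A, q) = q - 4 = -4 + q)
p = -7 (p = -7 + (-4 + 4)*10 = -7 + 0*10 = -7 + 0 = -7)
Z(m) = -23/2
Z(p) + 100*78 = -23/2 + 100*78 = -23/2 + 7800 = 15577/2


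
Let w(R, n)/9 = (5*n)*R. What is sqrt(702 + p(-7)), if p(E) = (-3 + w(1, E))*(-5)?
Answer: 2*sqrt(573) ≈ 47.875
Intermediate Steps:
w(R, n) = 45*R*n (w(R, n) = 9*((5*n)*R) = 9*(5*R*n) = 45*R*n)
p(E) = 15 - 225*E (p(E) = (-3 + 45*1*E)*(-5) = (-3 + 45*E)*(-5) = 15 - 225*E)
sqrt(702 + p(-7)) = sqrt(702 + (15 - 225*(-7))) = sqrt(702 + (15 + 1575)) = sqrt(702 + 1590) = sqrt(2292) = 2*sqrt(573)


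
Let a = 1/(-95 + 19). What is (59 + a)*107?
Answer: 479681/76 ≈ 6311.6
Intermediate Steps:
a = -1/76 (a = 1/(-76) = -1/76 ≈ -0.013158)
(59 + a)*107 = (59 - 1/76)*107 = (4483/76)*107 = 479681/76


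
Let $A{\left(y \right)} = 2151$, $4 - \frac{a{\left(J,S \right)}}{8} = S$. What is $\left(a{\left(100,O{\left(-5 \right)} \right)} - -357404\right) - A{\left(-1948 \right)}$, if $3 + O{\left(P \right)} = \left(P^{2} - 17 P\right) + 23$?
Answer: $354245$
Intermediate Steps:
$O{\left(P \right)} = 20 + P^{2} - 17 P$ ($O{\left(P \right)} = -3 + \left(\left(P^{2} - 17 P\right) + 23\right) = -3 + \left(23 + P^{2} - 17 P\right) = 20 + P^{2} - 17 P$)
$a{\left(J,S \right)} = 32 - 8 S$
$\left(a{\left(100,O{\left(-5 \right)} \right)} - -357404\right) - A{\left(-1948 \right)} = \left(\left(32 - 8 \left(20 + \left(-5\right)^{2} - -85\right)\right) - -357404\right) - 2151 = \left(\left(32 - 8 \left(20 + 25 + 85\right)\right) + 357404\right) - 2151 = \left(\left(32 - 1040\right) + 357404\right) - 2151 = \left(-1008 + 357404\right) - 2151 = 356396 - 2151 = 354245$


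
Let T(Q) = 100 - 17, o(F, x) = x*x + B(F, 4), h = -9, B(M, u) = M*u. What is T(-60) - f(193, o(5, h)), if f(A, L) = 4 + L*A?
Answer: -19414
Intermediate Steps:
o(F, x) = x**2 + 4*F (o(F, x) = x*x + F*4 = x**2 + 4*F)
T(Q) = 83
f(A, L) = 4 + A*L
T(-60) - f(193, o(5, h)) = 83 - (4 + 193*((-9)**2 + 4*5)) = 83 - (4 + 193*(81 + 20)) = 83 - (4 + 193*101) = 83 - (4 + 19493) = 83 - 1*19497 = 83 - 19497 = -19414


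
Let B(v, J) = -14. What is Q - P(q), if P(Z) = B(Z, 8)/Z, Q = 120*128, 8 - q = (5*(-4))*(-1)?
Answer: 92153/6 ≈ 15359.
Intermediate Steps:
q = -12 (q = 8 - 5*(-4)*(-1) = 8 - (-20)*(-1) = 8 - 1*20 = 8 - 20 = -12)
Q = 15360
P(Z) = -14/Z
Q - P(q) = 15360 - (-14)/(-12) = 15360 - (-14)*(-1)/12 = 15360 - 1*7/6 = 15360 - 7/6 = 92153/6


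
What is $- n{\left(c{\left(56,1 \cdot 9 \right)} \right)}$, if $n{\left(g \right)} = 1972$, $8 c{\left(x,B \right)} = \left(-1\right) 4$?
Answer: $-1972$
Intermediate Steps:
$c{\left(x,B \right)} = - \frac{1}{2}$ ($c{\left(x,B \right)} = \frac{\left(-1\right) 4}{8} = \frac{1}{8} \left(-4\right) = - \frac{1}{2}$)
$- n{\left(c{\left(56,1 \cdot 9 \right)} \right)} = \left(-1\right) 1972 = -1972$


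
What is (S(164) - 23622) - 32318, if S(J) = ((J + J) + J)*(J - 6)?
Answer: 21796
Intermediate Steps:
S(J) = 3*J*(-6 + J) (S(J) = (2*J + J)*(-6 + J) = (3*J)*(-6 + J) = 3*J*(-6 + J))
(S(164) - 23622) - 32318 = (3*164*(-6 + 164) - 23622) - 32318 = (3*164*158 - 23622) - 32318 = (77736 - 23622) - 32318 = 54114 - 32318 = 21796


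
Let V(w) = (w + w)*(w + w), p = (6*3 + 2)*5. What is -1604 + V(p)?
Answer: 38396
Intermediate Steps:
p = 100 (p = (18 + 2)*5 = 20*5 = 100)
V(w) = 4*w² (V(w) = (2*w)*(2*w) = 4*w²)
-1604 + V(p) = -1604 + 4*100² = -1604 + 4*10000 = -1604 + 40000 = 38396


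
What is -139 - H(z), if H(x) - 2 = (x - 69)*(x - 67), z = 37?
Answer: -1101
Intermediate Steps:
H(x) = 2 + (-69 + x)*(-67 + x) (H(x) = 2 + (x - 69)*(x - 67) = 2 + (-69 + x)*(-67 + x))
-139 - H(z) = -139 - (4625 + 37² - 136*37) = -139 - (4625 + 1369 - 5032) = -139 - 1*962 = -139 - 962 = -1101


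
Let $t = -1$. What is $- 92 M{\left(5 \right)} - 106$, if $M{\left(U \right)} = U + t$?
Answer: $-474$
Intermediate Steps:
$M{\left(U \right)} = -1 + U$ ($M{\left(U \right)} = U - 1 = -1 + U$)
$- 92 M{\left(5 \right)} - 106 = - 92 \left(-1 + 5\right) - 106 = \left(-92\right) 4 - 106 = -368 - 106 = -474$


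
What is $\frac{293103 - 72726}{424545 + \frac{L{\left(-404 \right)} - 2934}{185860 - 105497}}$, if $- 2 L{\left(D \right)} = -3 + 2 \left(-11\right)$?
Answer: $\frac{35420313702}{68235413827} \approx 0.51909$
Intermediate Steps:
$L{\left(D \right)} = \frac{25}{2}$ ($L{\left(D \right)} = - \frac{-3 + 2 \left(-11\right)}{2} = - \frac{-3 - 22}{2} = \left(- \frac{1}{2}\right) \left(-25\right) = \frac{25}{2}$)
$\frac{293103 - 72726}{424545 + \frac{L{\left(-404 \right)} - 2934}{185860 - 105497}} = \frac{293103 - 72726}{424545 + \frac{\frac{25}{2} - 2934}{185860 - 105497}} = \frac{220377}{424545 - \frac{5843}{2 \cdot 80363}} = \frac{220377}{424545 - \frac{5843}{160726}} = \frac{220377}{\frac{68235413827}{160726}} = 220377 \cdot \frac{160726}{68235413827} = \frac{35420313702}{68235413827}$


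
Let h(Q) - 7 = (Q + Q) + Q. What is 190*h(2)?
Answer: 2470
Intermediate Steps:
h(Q) = 7 + 3*Q (h(Q) = 7 + ((Q + Q) + Q) = 7 + (2*Q + Q) = 7 + 3*Q)
190*h(2) = 190*(7 + 3*2) = 190*(7 + 6) = 190*13 = 2470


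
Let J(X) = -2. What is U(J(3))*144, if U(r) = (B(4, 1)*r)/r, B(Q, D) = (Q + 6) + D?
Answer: 1584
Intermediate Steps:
B(Q, D) = 6 + D + Q (B(Q, D) = (6 + Q) + D = 6 + D + Q)
U(r) = 11 (U(r) = ((6 + 1 + 4)*r)/r = (11*r)/r = 11)
U(J(3))*144 = 11*144 = 1584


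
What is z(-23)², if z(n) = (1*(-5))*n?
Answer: 13225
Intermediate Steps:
z(n) = -5*n
z(-23)² = (-5*(-23))² = 115² = 13225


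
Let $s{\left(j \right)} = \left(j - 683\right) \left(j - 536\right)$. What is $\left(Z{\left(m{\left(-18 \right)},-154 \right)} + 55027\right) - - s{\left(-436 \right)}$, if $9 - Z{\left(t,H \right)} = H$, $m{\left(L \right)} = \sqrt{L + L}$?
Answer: $1142858$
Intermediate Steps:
$s{\left(j \right)} = \left(-683 + j\right) \left(-536 + j\right)$
$m{\left(L \right)} = \sqrt{2} \sqrt{L}$ ($m{\left(L \right)} = \sqrt{2 L} = \sqrt{2} \sqrt{L}$)
$Z{\left(t,H \right)} = 9 - H$
$\left(Z{\left(m{\left(-18 \right)},-154 \right)} + 55027\right) - - s{\left(-436 \right)} = \left(\left(9 - -154\right) + 55027\right) - - (366088 + \left(-436\right)^{2} - -531484) = \left(\left(9 + 154\right) + 55027\right) - - (366088 + 190096 + 531484) = \left(163 + 55027\right) - \left(-1\right) 1087668 = 55190 - -1087668 = 55190 + 1087668 = 1142858$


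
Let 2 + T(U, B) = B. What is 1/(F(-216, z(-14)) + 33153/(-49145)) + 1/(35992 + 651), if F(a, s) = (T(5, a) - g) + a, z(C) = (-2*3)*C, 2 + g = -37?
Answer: -1781374807/712538818204 ≈ -0.0025000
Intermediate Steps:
g = -39 (g = -2 - 37 = -39)
T(U, B) = -2 + B
z(C) = -6*C
F(a, s) = 37 + 2*a (F(a, s) = ((-2 + a) - 1*(-39)) + a = ((-2 + a) + 39) + a = (37 + a) + a = 37 + 2*a)
1/(F(-216, z(-14)) + 33153/(-49145)) + 1/(35992 + 651) = 1/((37 + 2*(-216)) + 33153/(-49145)) + 1/(35992 + 651) = 1/((37 - 432) + 33153*(-1/49145)) + 1/36643 = 1/(-395 - 33153/49145) + 1/36643 = 1/(-19445428/49145) + 1/36643 = -49145/19445428 + 1/36643 = -1781374807/712538818204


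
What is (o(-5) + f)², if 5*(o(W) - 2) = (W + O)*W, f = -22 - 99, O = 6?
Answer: 14400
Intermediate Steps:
f = -121
o(W) = 2 + W*(6 + W)/5 (o(W) = 2 + ((W + 6)*W)/5 = 2 + ((6 + W)*W)/5 = 2 + (W*(6 + W))/5 = 2 + W*(6 + W)/5)
(o(-5) + f)² = ((2 + (⅕)*(-5)² + (6/5)*(-5)) - 121)² = ((2 + (⅕)*25 - 6) - 121)² = ((2 + 5 - 6) - 121)² = (1 - 121)² = (-120)² = 14400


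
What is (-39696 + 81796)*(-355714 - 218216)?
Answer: -24162453000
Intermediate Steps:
(-39696 + 81796)*(-355714 - 218216) = 42100*(-573930) = -24162453000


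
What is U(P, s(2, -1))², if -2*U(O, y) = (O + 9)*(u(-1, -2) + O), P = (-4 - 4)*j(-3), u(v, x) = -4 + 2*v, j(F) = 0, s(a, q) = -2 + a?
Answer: 729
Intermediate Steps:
P = 0 (P = (-4 - 4)*0 = -8*0 = 0)
U(O, y) = -(-6 + O)*(9 + O)/2 (U(O, y) = -(O + 9)*((-4 + 2*(-1)) + O)/2 = -(9 + O)*((-4 - 2) + O)/2 = -(9 + O)*(-6 + O)/2 = -(-6 + O)*(9 + O)/2)
U(P, s(2, -1))² = (27 - 3/2*0 - ½*0²)² = (27 + 0 - ½*0)² = (27 + 0 + 0)² = 27² = 729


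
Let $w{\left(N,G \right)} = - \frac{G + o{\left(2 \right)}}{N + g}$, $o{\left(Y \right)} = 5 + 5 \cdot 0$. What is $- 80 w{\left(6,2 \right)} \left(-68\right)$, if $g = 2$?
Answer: $-4760$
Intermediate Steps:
$o{\left(Y \right)} = 5$ ($o{\left(Y \right)} = 5 + 0 = 5$)
$w{\left(N,G \right)} = - \frac{5 + G}{2 + N}$ ($w{\left(N,G \right)} = - \frac{G + 5}{N + 2} = - \frac{5 + G}{2 + N}$)
$- 80 w{\left(6,2 \right)} \left(-68\right) = - 80 \frac{-5 - 2}{2 + 6} \left(-68\right) = - 80 \frac{-5 - 2}{8} \left(-68\right) = - 80 \cdot \frac{1}{8} \left(-7\right) \left(-68\right) = \left(-80\right) \left(- \frac{7}{8}\right) \left(-68\right) = 70 \left(-68\right) = -4760$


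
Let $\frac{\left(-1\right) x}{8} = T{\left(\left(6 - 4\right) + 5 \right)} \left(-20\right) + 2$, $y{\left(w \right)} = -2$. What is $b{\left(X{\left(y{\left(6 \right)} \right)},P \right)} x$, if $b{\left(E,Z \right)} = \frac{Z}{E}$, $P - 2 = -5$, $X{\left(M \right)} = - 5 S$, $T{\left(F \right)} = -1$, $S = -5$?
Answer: $\frac{528}{25} \approx 21.12$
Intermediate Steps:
$X{\left(M \right)} = 25$ ($X{\left(M \right)} = \left(-5\right) \left(-5\right) = 25$)
$P = -3$ ($P = 2 - 5 = -3$)
$x = -176$ ($x = - 8 \left(\left(-1\right) \left(-20\right) + 2\right) = - 8 \left(20 + 2\right) = \left(-8\right) 22 = -176$)
$b{\left(X{\left(y{\left(6 \right)} \right)},P \right)} x = - \frac{3}{25} \left(-176\right) = \left(-3\right) \frac{1}{25} \left(-176\right) = \left(- \frac{3}{25}\right) \left(-176\right) = \frac{528}{25}$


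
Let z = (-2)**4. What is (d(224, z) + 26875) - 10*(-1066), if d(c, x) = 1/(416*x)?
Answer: 249832961/6656 ≈ 37535.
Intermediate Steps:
z = 16
d(c, x) = 1/(416*x)
(d(224, z) + 26875) - 10*(-1066) = ((1/416)/16 + 26875) - 10*(-1066) = ((1/416)*(1/16) + 26875) + 10660 = (1/6656 + 26875) + 10660 = 178880001/6656 + 10660 = 249832961/6656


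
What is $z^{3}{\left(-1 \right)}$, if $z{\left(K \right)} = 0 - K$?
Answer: $1$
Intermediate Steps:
$z{\left(K \right)} = - K$
$z^{3}{\left(-1 \right)} = \left(\left(-1\right) \left(-1\right)\right)^{3} = 1^{3} = 1$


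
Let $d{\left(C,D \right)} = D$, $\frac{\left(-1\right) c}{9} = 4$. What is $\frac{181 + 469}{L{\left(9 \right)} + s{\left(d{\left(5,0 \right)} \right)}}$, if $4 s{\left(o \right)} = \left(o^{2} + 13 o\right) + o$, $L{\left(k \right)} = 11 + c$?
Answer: $-26$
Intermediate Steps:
$c = -36$ ($c = \left(-9\right) 4 = -36$)
$L{\left(k \right)} = -25$ ($L{\left(k \right)} = 11 - 36 = -25$)
$s{\left(o \right)} = \frac{o^{2}}{4} + \frac{7 o}{2}$ ($s{\left(o \right)} = \frac{\left(o^{2} + 13 o\right) + o}{4} = \frac{o^{2} + 14 o}{4} = \frac{o^{2}}{4} + \frac{7 o}{2}$)
$\frac{181 + 469}{L{\left(9 \right)} + s{\left(d{\left(5,0 \right)} \right)}} = \frac{181 + 469}{-25 + \frac{1}{4} \cdot 0 \left(14 + 0\right)} = \frac{650}{-25 + \frac{1}{4} \cdot 0 \cdot 14} = \frac{650}{-25 + 0} = \frac{650}{-25} = 650 \left(- \frac{1}{25}\right) = -26$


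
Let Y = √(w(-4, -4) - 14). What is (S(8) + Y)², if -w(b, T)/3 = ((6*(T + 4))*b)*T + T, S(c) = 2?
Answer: (2 + I*√2)² ≈ 2.0 + 5.6569*I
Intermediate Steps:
w(b, T) = -3*T - 3*T*b*(24 + 6*T) (w(b, T) = -3*(((6*(T + 4))*b)*T + T) = -3*(((6*(4 + T))*b)*T + T) = -3*(((24 + 6*T)*b)*T + T) = -3*((b*(24 + 6*T))*T + T) = -3*(T*b*(24 + 6*T) + T) = -3*(T + T*b*(24 + 6*T)) = -3*T - 3*T*b*(24 + 6*T))
Y = I*√2 (Y = √(-3*(-4)*(1 + 24*(-4) + 6*(-4)*(-4)) - 14) = √(-3*(-4)*(1 - 96 + 96) - 14) = √(-3*(-4)*1 - 14) = √(12 - 14) = √(-2) = I*√2 ≈ 1.4142*I)
(S(8) + Y)² = (2 + I*√2)²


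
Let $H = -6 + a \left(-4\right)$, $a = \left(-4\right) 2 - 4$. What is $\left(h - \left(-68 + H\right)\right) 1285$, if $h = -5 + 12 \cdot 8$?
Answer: $150345$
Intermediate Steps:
$a = -12$ ($a = -8 - 4 = -12$)
$H = 42$ ($H = -6 - -48 = -6 + 48 = 42$)
$h = 91$ ($h = -5 + 96 = 91$)
$\left(h - \left(-68 + H\right)\right) 1285 = \left(91 + \left(68 - 42\right)\right) 1285 = \left(91 + 26\right) 1285 = 117 \cdot 1285 = 150345$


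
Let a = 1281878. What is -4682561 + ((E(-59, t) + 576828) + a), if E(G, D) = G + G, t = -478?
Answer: -2823973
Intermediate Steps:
E(G, D) = 2*G
-4682561 + ((E(-59, t) + 576828) + a) = -4682561 + ((2*(-59) + 576828) + 1281878) = -4682561 + ((-118 + 576828) + 1281878) = -4682561 + (576710 + 1281878) = -4682561 + 1858588 = -2823973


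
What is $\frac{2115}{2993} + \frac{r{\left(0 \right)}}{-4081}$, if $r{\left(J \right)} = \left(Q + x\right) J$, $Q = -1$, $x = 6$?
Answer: $\frac{2115}{2993} \approx 0.70665$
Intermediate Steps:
$r{\left(J \right)} = 5 J$ ($r{\left(J \right)} = \left(-1 + 6\right) J = 5 J$)
$\frac{2115}{2993} + \frac{r{\left(0 \right)}}{-4081} = \frac{2115}{2993} + \frac{5 \cdot 0}{-4081} = 2115 \cdot \frac{1}{2993} + 0 \left(- \frac{1}{4081}\right) = \frac{2115}{2993} + 0 = \frac{2115}{2993}$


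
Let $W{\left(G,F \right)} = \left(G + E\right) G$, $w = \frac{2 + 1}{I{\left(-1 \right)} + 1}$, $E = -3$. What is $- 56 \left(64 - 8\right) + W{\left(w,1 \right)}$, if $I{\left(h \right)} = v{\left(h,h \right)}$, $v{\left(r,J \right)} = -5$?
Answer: $- \frac{50131}{16} \approx -3133.2$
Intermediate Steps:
$I{\left(h \right)} = -5$
$w = - \frac{3}{4}$ ($w = \frac{2 + 1}{-5 + 1} = \frac{3}{-4} = 3 \left(- \frac{1}{4}\right) = - \frac{3}{4} \approx -0.75$)
$W{\left(G,F \right)} = G \left(-3 + G\right)$ ($W{\left(G,F \right)} = \left(G - 3\right) G = \left(-3 + G\right) G = G \left(-3 + G\right)$)
$- 56 \left(64 - 8\right) + W{\left(w,1 \right)} = - 56 \left(64 - 8\right) - \frac{3 \left(-3 - \frac{3}{4}\right)}{4} = \left(-56\right) 56 - - \frac{45}{16} = -3136 + \frac{45}{16} = - \frac{50131}{16}$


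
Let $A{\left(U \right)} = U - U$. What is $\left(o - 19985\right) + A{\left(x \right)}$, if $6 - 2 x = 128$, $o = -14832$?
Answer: $-34817$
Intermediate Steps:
$x = -61$ ($x = 3 - 64 = -61$)
$A{\left(U \right)} = 0$
$\left(o - 19985\right) + A{\left(x \right)} = \left(-14832 - 19985\right) + 0 = -34817 + 0 = -34817$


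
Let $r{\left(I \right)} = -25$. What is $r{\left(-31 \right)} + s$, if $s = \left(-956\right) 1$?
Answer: $-981$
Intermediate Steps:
$s = -956$
$r{\left(-31 \right)} + s = -25 - 956 = -981$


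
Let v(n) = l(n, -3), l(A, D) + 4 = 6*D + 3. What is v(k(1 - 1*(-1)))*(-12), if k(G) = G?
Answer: 228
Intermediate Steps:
l(A, D) = -1 + 6*D (l(A, D) = -4 + (6*D + 3) = -4 + (3 + 6*D) = -1 + 6*D)
v(n) = -19 (v(n) = -1 + 6*(-3) = -1 - 18 = -19)
v(k(1 - 1*(-1)))*(-12) = -19*(-12) = 228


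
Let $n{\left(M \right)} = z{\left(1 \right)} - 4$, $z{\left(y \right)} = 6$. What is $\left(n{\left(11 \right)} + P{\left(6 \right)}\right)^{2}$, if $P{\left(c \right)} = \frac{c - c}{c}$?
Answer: $4$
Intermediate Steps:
$n{\left(M \right)} = 2$ ($n{\left(M \right)} = 6 - 4 = 2$)
$P{\left(c \right)} = 0$ ($P{\left(c \right)} = \frac{0}{c} = 0$)
$\left(n{\left(11 \right)} + P{\left(6 \right)}\right)^{2} = \left(2 + 0\right)^{2} = 2^{2} = 4$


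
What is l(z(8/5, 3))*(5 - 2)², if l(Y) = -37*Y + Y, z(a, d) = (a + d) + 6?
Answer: -17172/5 ≈ -3434.4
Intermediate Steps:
z(a, d) = 6 + a + d
l(Y) = -36*Y
l(z(8/5, 3))*(5 - 2)² = (-36*(6 + 8/5 + 3))*(5 - 2)² = -36*(6 + 8*(⅕) + 3)*3² = -36*(6 + 8/5 + 3)*9 = -36*53/5*9 = -1908/5*9 = -17172/5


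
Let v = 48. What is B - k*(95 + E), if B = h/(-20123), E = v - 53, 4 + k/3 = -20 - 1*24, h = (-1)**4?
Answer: 260794079/20123 ≈ 12960.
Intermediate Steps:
h = 1
k = -144 (k = -12 + 3*(-20 - 1*24) = -12 + 3*(-20 - 24) = -12 + 3*(-44) = -12 - 132 = -144)
E = -5 (E = 48 - 53 = -5)
B = -1/20123 (B = 1/(-20123) = 1*(-1/20123) = -1/20123 ≈ -4.9694e-5)
B - k*(95 + E) = -1/20123 - (-144)*(95 - 5) = -1/20123 - (-144)*90 = -1/20123 - 1*(-12960) = -1/20123 + 12960 = 260794079/20123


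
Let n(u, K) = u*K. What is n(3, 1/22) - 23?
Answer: -503/22 ≈ -22.864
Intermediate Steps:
n(u, K) = K*u
n(3, 1/22) - 23 = 3/22 - 23 = -503/22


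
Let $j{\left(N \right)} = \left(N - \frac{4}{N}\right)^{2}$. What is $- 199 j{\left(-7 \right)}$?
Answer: $- \frac{402975}{49} \approx -8224.0$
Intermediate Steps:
$- 199 j{\left(-7 \right)} = - 199 \frac{\left(-4 + \left(-7\right)^{2}\right)^{2}}{49} = - 199 \frac{\left(-4 + 49\right)^{2}}{49} = - 199 \frac{45^{2}}{49} = - 199 \cdot \frac{1}{49} \cdot 2025 = \left(-199\right) \frac{2025}{49} = - \frac{402975}{49}$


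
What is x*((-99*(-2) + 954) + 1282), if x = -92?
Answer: -223928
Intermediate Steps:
x*((-99*(-2) + 954) + 1282) = -92*((-99*(-2) + 954) + 1282) = -92*((198 + 954) + 1282) = -92*(1152 + 1282) = -92*2434 = -223928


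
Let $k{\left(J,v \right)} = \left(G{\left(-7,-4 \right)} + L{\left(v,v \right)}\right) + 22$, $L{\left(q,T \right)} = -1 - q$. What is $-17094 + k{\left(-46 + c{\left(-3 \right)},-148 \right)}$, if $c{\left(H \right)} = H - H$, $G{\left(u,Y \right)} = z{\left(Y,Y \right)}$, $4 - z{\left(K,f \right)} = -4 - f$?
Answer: $-16921$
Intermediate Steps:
$z{\left(K,f \right)} = 8 + f$ ($z{\left(K,f \right)} = 4 - \left(-4 - f\right) = 4 + \left(4 + f\right) = 8 + f$)
$G{\left(u,Y \right)} = 8 + Y$
$c{\left(H \right)} = 0$
$k{\left(J,v \right)} = 25 - v$ ($k{\left(J,v \right)} = \left(\left(8 - 4\right) - \left(1 + v\right)\right) + 22 = \left(4 - \left(1 + v\right)\right) + 22 = \left(3 - v\right) + 22 = 25 - v$)
$-17094 + k{\left(-46 + c{\left(-3 \right)},-148 \right)} = -17094 + \left(25 - -148\right) = -17094 + \left(25 + 148\right) = -17094 + 173 = -16921$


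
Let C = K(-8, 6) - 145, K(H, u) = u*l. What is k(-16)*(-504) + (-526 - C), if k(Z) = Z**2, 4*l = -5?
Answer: -258795/2 ≈ -1.2940e+5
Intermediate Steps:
l = -5/4 (l = (1/4)*(-5) = -5/4 ≈ -1.2500)
K(H, u) = -5*u/4 (K(H, u) = u*(-5/4) = -5*u/4)
C = -305/2 (C = -5/4*6 - 145 = -15/2 - 145 = -305/2 ≈ -152.50)
k(-16)*(-504) + (-526 - C) = (-16)**2*(-504) + (-526 - 1*(-305/2)) = 256*(-504) + (-526 + 305/2) = -129024 - 747/2 = -258795/2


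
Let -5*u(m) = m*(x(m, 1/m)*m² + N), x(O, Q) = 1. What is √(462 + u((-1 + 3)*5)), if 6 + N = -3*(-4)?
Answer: 5*√10 ≈ 15.811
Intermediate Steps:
N = 6 (N = -6 - 3*(-4) = -6 + 12 = 6)
u(m) = -m*(6 + m²)/5 (u(m) = -m*(1*m² + 6)/5 = -m*(m² + 6)/5 = -m*(6 + m²)/5)
√(462 + u((-1 + 3)*5)) = √(462 - (-1 + 3)*5*(6 + ((-1 + 3)*5)²)/5) = √(462 - 2*5*(6 + (2*5)²)/5) = √(462 - ⅕*10*(6 + 10²)) = √(462 - ⅕*10*(6 + 100)) = √(462 - ⅕*10*106) = √(462 - 212) = √250 = 5*√10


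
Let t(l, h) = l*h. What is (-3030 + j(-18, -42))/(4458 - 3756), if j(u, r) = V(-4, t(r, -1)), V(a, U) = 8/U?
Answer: -31813/7371 ≈ -4.3160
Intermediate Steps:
t(l, h) = h*l
j(u, r) = -8/r (j(u, r) = 8/((-r)) = 8*(-1/r) = -8/r)
(-3030 + j(-18, -42))/(4458 - 3756) = (-3030 - 8/(-42))/(4458 - 3756) = (-3030 - 8*(-1/42))/702 = (-3030 + 4/21)*(1/702) = -63626/21*1/702 = -31813/7371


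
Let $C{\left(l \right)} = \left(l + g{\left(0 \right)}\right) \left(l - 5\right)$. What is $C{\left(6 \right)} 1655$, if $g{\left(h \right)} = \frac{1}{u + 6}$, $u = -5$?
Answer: $11585$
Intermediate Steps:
$g{\left(h \right)} = 1$ ($g{\left(h \right)} = \frac{1}{-5 + 6} = 1^{-1} = 1$)
$C{\left(l \right)} = \left(1 + l\right) \left(-5 + l\right)$ ($C{\left(l \right)} = \left(l + 1\right) \left(l - 5\right) = \left(1 + l\right) \left(-5 + l\right)$)
$C{\left(6 \right)} 1655 = \left(-5 + 6^{2} - 24\right) 1655 = \left(-5 + 36 - 24\right) 1655 = 7 \cdot 1655 = 11585$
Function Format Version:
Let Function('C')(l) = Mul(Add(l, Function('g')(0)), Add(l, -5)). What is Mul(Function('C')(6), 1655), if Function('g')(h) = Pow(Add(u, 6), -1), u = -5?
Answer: 11585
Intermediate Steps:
Function('g')(h) = 1 (Function('g')(h) = Pow(Add(-5, 6), -1) = Pow(1, -1) = 1)
Function('C')(l) = Mul(Add(1, l), Add(-5, l)) (Function('C')(l) = Mul(Add(l, 1), Add(l, -5)) = Mul(Add(1, l), Add(-5, l)))
Mul(Function('C')(6), 1655) = Mul(Add(-5, Pow(6, 2), Mul(-4, 6)), 1655) = Mul(Add(-5, 36, -24), 1655) = Mul(7, 1655) = 11585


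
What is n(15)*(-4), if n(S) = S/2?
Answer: -30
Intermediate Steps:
n(S) = S/2 (n(S) = S*(½) = S/2)
n(15)*(-4) = ((½)*15)*(-4) = (15/2)*(-4) = -30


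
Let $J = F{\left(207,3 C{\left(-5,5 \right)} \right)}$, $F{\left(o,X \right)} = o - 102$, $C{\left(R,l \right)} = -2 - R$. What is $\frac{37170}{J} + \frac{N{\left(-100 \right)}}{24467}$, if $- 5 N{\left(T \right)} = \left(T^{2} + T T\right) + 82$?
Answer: $\frac{43286508}{122335} \approx 353.84$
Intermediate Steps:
$F{\left(o,X \right)} = -102 + o$ ($F{\left(o,X \right)} = o - 102 = -102 + o$)
$N{\left(T \right)} = - \frac{82}{5} - \frac{2 T^{2}}{5}$ ($N{\left(T \right)} = - \frac{\left(T^{2} + T T\right) + 82}{5} = - \frac{\left(T^{2} + T^{2}\right) + 82}{5} = - \frac{2 T^{2} + 82}{5} = - \frac{82 + 2 T^{2}}{5} = - \frac{82}{5} - \frac{2 T^{2}}{5}$)
$J = 105$ ($J = -102 + 207 = 105$)
$\frac{37170}{J} + \frac{N{\left(-100 \right)}}{24467} = \frac{37170}{105} + \frac{- \frac{82}{5} - \frac{2 \left(-100\right)^{2}}{5}}{24467} = 37170 \cdot \frac{1}{105} + \left(- \frac{82}{5} - 4000\right) \frac{1}{24467} = 354 + \left(- \frac{82}{5} - 4000\right) \frac{1}{24467} = 354 - \frac{20082}{122335} = \frac{43286508}{122335}$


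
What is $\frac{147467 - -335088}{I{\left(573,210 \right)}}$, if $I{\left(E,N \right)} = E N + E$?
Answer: $\frac{482555}{120903} \approx 3.9913$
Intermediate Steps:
$I{\left(E,N \right)} = E + E N$
$\frac{147467 - -335088}{I{\left(573,210 \right)}} = \frac{147467 - -335088}{573 \left(1 + 210\right)} = \frac{147467 + 335088}{573 \cdot 211} = \frac{482555}{120903}$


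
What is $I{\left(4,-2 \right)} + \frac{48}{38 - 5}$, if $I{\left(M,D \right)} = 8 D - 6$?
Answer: $- \frac{226}{11} \approx -20.545$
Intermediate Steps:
$I{\left(M,D \right)} = -6 + 8 D$
$I{\left(4,-2 \right)} + \frac{48}{38 - 5} = \left(-6 + 8 \left(-2\right)\right) + \frac{48}{38 - 5} = \left(-6 - 16\right) + \frac{48}{33} = -22 + 48 \cdot \frac{1}{33} = -22 + \frac{16}{11} = - \frac{226}{11}$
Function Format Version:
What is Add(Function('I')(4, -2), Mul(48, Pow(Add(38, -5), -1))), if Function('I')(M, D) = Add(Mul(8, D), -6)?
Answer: Rational(-226, 11) ≈ -20.545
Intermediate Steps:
Function('I')(M, D) = Add(-6, Mul(8, D))
Add(Function('I')(4, -2), Mul(48, Pow(Add(38, -5), -1))) = Add(Add(-6, Mul(8, -2)), Mul(48, Pow(Add(38, -5), -1))) = Add(Add(-6, -16), Mul(48, Pow(33, -1))) = Add(-22, Mul(48, Rational(1, 33))) = Add(-22, Rational(16, 11)) = Rational(-226, 11)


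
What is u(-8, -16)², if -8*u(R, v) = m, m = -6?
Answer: 9/16 ≈ 0.56250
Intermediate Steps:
u(R, v) = ¾ (u(R, v) = -⅛*(-6) = ¾)
u(-8, -16)² = (¾)² = 9/16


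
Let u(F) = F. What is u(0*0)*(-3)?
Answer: 0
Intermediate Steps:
u(0*0)*(-3) = (0*0)*(-3) = 0*(-3) = 0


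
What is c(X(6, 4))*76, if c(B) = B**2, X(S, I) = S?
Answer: 2736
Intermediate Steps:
c(X(6, 4))*76 = 6**2*76 = 36*76 = 2736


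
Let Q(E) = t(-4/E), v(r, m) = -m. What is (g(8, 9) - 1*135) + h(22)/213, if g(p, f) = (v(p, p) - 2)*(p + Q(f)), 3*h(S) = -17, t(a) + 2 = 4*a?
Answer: -37754/213 ≈ -177.25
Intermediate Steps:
t(a) = -2 + 4*a
h(S) = -17/3 (h(S) = (⅓)*(-17) = -17/3)
Q(E) = -2 - 16/E (Q(E) = -2 + 4*(-4/E) = -2 - 16/E)
g(p, f) = (-2 - p)*(-2 + p - 16/f) (g(p, f) = (-p - 2)*(p + (-2 - 16/f)) = (-2 - p)*(-2 + p - 16/f))
(g(8, 9) - 1*135) + h(22)/213 = ((4 - 1*8² + 32/9 + 16*8/9) - 1*135) - 17/3/213 = ((4 - 1*64 + 32*(⅑) + 16*8*(⅑)) - 135) - 17/3*1/213 = ((4 - 64 + 32/9 + 128/9) - 135) - 17/639 = (-380/9 - 135) - 17/639 = -1595/9 - 17/639 = -37754/213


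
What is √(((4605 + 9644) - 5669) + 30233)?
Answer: √38813 ≈ 197.01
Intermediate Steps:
√(((4605 + 9644) - 5669) + 30233) = √((14249 - 5669) + 30233) = √(8580 + 30233) = √38813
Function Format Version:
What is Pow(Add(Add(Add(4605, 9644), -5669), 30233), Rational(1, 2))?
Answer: Pow(38813, Rational(1, 2)) ≈ 197.01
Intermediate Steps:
Pow(Add(Add(Add(4605, 9644), -5669), 30233), Rational(1, 2)) = Pow(Add(Add(14249, -5669), 30233), Rational(1, 2)) = Pow(Add(8580, 30233), Rational(1, 2)) = Pow(38813, Rational(1, 2))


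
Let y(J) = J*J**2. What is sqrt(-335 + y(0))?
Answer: I*sqrt(335) ≈ 18.303*I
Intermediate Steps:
y(J) = J**3
sqrt(-335 + y(0)) = sqrt(-335 + 0**3) = sqrt(-335 + 0) = sqrt(-335) = I*sqrt(335)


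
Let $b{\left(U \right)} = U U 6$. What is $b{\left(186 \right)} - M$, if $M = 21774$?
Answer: $185802$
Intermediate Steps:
$b{\left(U \right)} = 6 U^{2}$ ($b{\left(U \right)} = U^{2} \cdot 6 = 6 U^{2}$)
$b{\left(186 \right)} - M = 6 \cdot 186^{2} - 21774 = 6 \cdot 34596 - 21774 = 207576 - 21774 = 185802$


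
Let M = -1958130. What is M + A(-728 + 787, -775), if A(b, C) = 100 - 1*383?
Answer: -1958413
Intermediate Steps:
A(b, C) = -283 (A(b, C) = 100 - 383 = -283)
M + A(-728 + 787, -775) = -1958130 - 283 = -1958413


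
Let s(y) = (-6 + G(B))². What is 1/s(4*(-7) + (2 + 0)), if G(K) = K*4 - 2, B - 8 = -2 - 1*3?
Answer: 1/16 ≈ 0.062500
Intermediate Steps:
B = 3 (B = 8 + (-2 - 1*3) = 8 + (-2 - 3) = 8 - 5 = 3)
G(K) = -2 + 4*K (G(K) = 4*K - 2 = -2 + 4*K)
s(y) = 16 (s(y) = (-6 + (-2 + 4*3))² = (-6 + (-2 + 12))² = (-6 + 10)² = 4² = 16)
1/s(4*(-7) + (2 + 0)) = 1/16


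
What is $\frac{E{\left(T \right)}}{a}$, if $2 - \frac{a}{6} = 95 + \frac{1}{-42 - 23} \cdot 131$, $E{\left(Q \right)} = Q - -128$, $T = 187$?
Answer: $- \frac{6825}{11828} \approx -0.57702$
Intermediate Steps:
$E{\left(Q \right)} = 128 + Q$ ($E{\left(Q \right)} = Q + 128 = 128 + Q$)
$a = - \frac{35484}{65}$ ($a = 12 - 6 \left(95 + \frac{1}{-42 - 23} \cdot 131\right) = 12 - 6 \left(95 + \frac{1}{-65} \cdot 131\right) = 12 - 6 \left(95 - \frac{131}{65}\right) = 12 - \frac{36264}{65} = - \frac{35484}{65} \approx -545.91$)
$\frac{E{\left(T \right)}}{a} = \frac{128 + 187}{- \frac{35484}{65}} = 315 \left(- \frac{65}{35484}\right) = - \frac{6825}{11828}$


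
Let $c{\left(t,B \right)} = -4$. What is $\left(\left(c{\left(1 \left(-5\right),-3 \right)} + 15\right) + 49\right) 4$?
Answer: $240$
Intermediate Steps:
$\left(\left(c{\left(1 \left(-5\right),-3 \right)} + 15\right) + 49\right) 4 = \left(\left(-4 + 15\right) + 49\right) 4 = \left(11 + 49\right) 4 = 60 \cdot 4 = 240$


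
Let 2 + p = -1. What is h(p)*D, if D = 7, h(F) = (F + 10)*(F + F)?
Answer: -294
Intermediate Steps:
p = -3 (p = -2 - 1 = -3)
h(F) = 2*F*(10 + F) (h(F) = (10 + F)*(2*F) = 2*F*(10 + F))
h(p)*D = (2*(-3)*(10 - 3))*7 = (2*(-3)*7)*7 = -42*7 = -294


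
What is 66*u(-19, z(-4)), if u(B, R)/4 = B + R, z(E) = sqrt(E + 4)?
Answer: -5016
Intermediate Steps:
z(E) = sqrt(4 + E)
u(B, R) = 4*B + 4*R (u(B, R) = 4*(B + R) = 4*B + 4*R)
66*u(-19, z(-4)) = 66*(4*(-19) + 4*sqrt(4 - 4)) = 66*(-76 + 4*sqrt(0)) = 66*(-76 + 4*0) = 66*(-76 + 0) = 66*(-76) = -5016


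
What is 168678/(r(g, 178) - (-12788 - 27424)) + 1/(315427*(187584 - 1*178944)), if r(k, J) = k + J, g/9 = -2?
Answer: 114924086303053/27506344703040 ≈ 4.1781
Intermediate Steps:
g = -18 (g = 9*(-2) = -18)
r(k, J) = J + k
168678/(r(g, 178) - (-12788 - 27424)) + 1/(315427*(187584 - 1*178944)) = 168678/((178 - 18) - (-12788 - 27424)) + 1/(315427*(187584 - 1*178944)) = 168678/(160 - 1*(-40212)) + 1/(315427*(187584 - 178944)) = 168678/(160 + 40212) + (1/315427)/8640 = 168678/40372 + (1/315427)*(1/8640) = 168678*(1/40372) + 1/2725289280 = 84339/20186 + 1/2725289280 = 114924086303053/27506344703040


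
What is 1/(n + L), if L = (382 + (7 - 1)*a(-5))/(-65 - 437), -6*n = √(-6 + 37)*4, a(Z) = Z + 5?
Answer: 431469/7483795 - 378006*√31/7483795 ≈ -0.22357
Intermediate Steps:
a(Z) = 5 + Z
n = -2*√31/3 (n = -√(-6 + 37)*4/6 = -√31*4/6 = -2*√31/3 ≈ -3.7118)
L = -191/251 (L = (382 + (7 - 1)*(5 - 5))/(-65 - 437) = (382 + 6*0)/(-502) = (382 + 0)*(-1/502) = 382*(-1/502) = -191/251 ≈ -0.76096)
1/(n + L) = 1/(-2*√31/3 - 191/251) = 1/(-191/251 - 2*√31/3)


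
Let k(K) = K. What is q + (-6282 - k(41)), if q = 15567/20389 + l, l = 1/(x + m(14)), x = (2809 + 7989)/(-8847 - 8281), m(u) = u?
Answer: -14758955836364/2334479333 ≈ -6322.2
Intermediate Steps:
x = -5399/8564 (x = 10798/(-17128) = 10798*(-1/17128) = -5399/8564 ≈ -0.63043)
l = 8564/114497 (l = 1/(-5399/8564 + 14) = 1/(114497/8564) = 8564/114497 ≈ 0.074797)
q = 1956986195/2334479333 (q = 15567/20389 + 8564/114497 = 1956986195/2334479333 ≈ 0.83830)
q + (-6282 - k(41)) = 1956986195/2334479333 + (-6282 - 1*41) = 1956986195/2334479333 + (-6282 - 41) = 1956986195/2334479333 - 6323 = -14758955836364/2334479333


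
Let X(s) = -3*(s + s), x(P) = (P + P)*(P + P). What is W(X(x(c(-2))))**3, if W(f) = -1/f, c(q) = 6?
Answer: 1/644972544 ≈ 1.5505e-9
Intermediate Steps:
x(P) = 4*P**2 (x(P) = (2*P)*(2*P) = 4*P**2)
X(s) = -6*s
W(X(x(c(-2))))**3 = (-1/((-24*6**2)))**3 = (-1/((-24*36)))**3 = (-1/((-6*144)))**3 = (-1/(-864))**3 = (-1*(-1/864))**3 = (1/864)**3 = 1/644972544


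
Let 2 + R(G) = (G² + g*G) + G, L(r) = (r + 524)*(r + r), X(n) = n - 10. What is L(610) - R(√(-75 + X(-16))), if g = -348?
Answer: 1383583 + 347*I*√101 ≈ 1.3836e+6 + 3487.3*I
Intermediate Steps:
X(n) = -10 + n
L(r) = 2*r*(524 + r) (L(r) = (524 + r)*(2*r) = 2*r*(524 + r))
R(G) = -2 + G² - 347*G (R(G) = -2 + ((G² - 348*G) + G) = -2 + (G² - 347*G) = -2 + G² - 347*G)
L(610) - R(√(-75 + X(-16))) = 2*610*(524 + 610) - (-2 + (√(-75 + (-10 - 16)))² - 347*√(-75 + (-10 - 16))) = 2*610*1134 - (-2 + (√(-75 - 26))² - 347*√(-75 - 26)) = 1383480 - (-2 + (√(-101))² - 347*I*√101) = 1383480 - (-2 + (I*√101)² - 347*I*√101) = 1383480 - (-2 - 101 - 347*I*√101) = 1383480 - (-103 - 347*I*√101) = 1383480 + (103 + 347*I*√101) = 1383583 + 347*I*√101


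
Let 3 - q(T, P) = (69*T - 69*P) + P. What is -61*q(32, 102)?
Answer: -288591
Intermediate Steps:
q(T, P) = 3 - 69*T + 68*P (q(T, P) = 3 - ((69*T - 69*P) + P) = 3 - ((-69*P + 69*T) + P) = 3 - (-68*P + 69*T) = 3 + (-69*T + 68*P) = 3 - 69*T + 68*P)
-61*q(32, 102) = -61*(3 - 69*32 + 68*102) = -61*(3 - 2208 + 6936) = -61*4731 = -288591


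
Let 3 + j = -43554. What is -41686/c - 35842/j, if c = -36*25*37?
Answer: 501542617/241741350 ≈ 2.0747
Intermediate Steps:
j = -43557 (j = -3 - 43554 = -43557)
c = -33300 (c = -900*37 = -33300)
-41686/c - 35842/j = -41686/(-33300) - 35842/(-43557) = -41686*(-1/33300) - 35842*(-1/43557) = 20843/16650 + 35842/43557 = 501542617/241741350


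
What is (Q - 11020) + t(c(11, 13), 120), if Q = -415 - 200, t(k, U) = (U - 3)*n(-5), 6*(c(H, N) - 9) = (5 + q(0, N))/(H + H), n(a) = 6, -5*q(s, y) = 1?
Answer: -10933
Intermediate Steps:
q(s, y) = -⅕ (q(s, y) = -⅕*1 = -⅕)
c(H, N) = 9 + 2/(5*H) (c(H, N) = 9 + ((5 - ⅕)/(H + H))/6 = 9 + (24/(5*((2*H))))/6 = 9 + (24*(1/(2*H))/5)/6 = 9 + (12/(5*H))/6 = 9 + 2/(5*H))
t(k, U) = -18 + 6*U (t(k, U) = (U - 3)*6 = (-3 + U)*6 = -18 + 6*U)
Q = -615
(Q - 11020) + t(c(11, 13), 120) = (-615 - 11020) + (-18 + 6*120) = -11635 + (-18 + 720) = -11635 + 702 = -10933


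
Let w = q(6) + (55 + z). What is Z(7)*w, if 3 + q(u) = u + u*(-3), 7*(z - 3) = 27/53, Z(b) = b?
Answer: 15980/53 ≈ 301.51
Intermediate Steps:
z = 1140/371 (z = 3 + (27/53)/7 = 3 + (27*(1/53))/7 = 3 + (1/7)*(27/53) = 3 + 27/371 = 1140/371 ≈ 3.0728)
q(u) = -3 - 2*u (q(u) = -3 + (u + u*(-3)) = -3 + (u - 3*u) = -3 - 2*u)
w = 15980/371 (w = (-3 - 2*6) + (55 + 1140/371) = (-3 - 12) + 21545/371 = -15 + 21545/371 = 15980/371 ≈ 43.073)
Z(7)*w = 7*(15980/371) = 15980/53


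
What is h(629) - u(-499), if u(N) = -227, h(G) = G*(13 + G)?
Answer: 404045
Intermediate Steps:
h(629) - u(-499) = 629*(13 + 629) - 1*(-227) = 629*642 + 227 = 403818 + 227 = 404045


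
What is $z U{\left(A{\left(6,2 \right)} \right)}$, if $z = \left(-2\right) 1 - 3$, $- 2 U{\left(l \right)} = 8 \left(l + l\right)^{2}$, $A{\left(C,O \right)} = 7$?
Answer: $3920$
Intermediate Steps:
$U{\left(l \right)} = - 16 l^{2}$ ($U{\left(l \right)} = - \frac{8 \left(l + l\right)^{2}}{2} = - \frac{8 \left(2 l\right)^{2}}{2} = - \frac{8 \cdot 4 l^{2}}{2} = - \frac{32 l^{2}}{2} = - 16 l^{2}$)
$z = -5$ ($z = -2 - 3 = -5$)
$z U{\left(A{\left(6,2 \right)} \right)} = - 5 \left(- 16 \cdot 7^{2}\right) = - 5 \left(\left(-16\right) 49\right) = \left(-5\right) \left(-784\right) = 3920$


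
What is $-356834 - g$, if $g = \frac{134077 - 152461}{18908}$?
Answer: $- \frac{1686749722}{4727} \approx -3.5683 \cdot 10^{5}$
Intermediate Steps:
$g = - \frac{4596}{4727}$ ($g = \left(-18384\right) \frac{1}{18908} = - \frac{4596}{4727} \approx -0.97229$)
$-356834 - g = -356834 - - \frac{4596}{4727} = -356834 + \frac{4596}{4727} = - \frac{1686749722}{4727}$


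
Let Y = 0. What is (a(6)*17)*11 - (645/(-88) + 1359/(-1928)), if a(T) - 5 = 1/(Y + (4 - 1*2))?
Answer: 10991411/10604 ≈ 1036.5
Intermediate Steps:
a(T) = 11/2 (a(T) = 5 + 1/(0 + (4 - 1*2)) = 5 + 1/(0 + (4 - 2)) = 5 + 1/(0 + 2) = 5 + 1/2 = 5 + ½ = 11/2)
(a(6)*17)*11 - (645/(-88) + 1359/(-1928)) = ((11/2)*17)*11 - (645/(-88) + 1359/(-1928)) = (187/2)*11 - (645*(-1/88) + 1359*(-1/1928)) = 2057/2 - (-645/88 - 1359/1928) = 2057/2 - 1*(-85197/10604) = 2057/2 + 85197/10604 = 10991411/10604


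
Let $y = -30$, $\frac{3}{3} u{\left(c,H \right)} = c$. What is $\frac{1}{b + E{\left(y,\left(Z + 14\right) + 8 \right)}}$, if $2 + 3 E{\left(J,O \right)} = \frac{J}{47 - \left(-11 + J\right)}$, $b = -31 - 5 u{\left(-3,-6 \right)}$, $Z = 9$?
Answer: $- \frac{132}{2215} \approx -0.059594$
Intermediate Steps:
$u{\left(c,H \right)} = c$
$b = -16$ ($b = -31 - -15 = -31 + 15 = -16$)
$E{\left(J,O \right)} = - \frac{2}{3} + \frac{J}{3 \left(58 - J\right)}$ ($E{\left(J,O \right)} = - \frac{2}{3} + \frac{J \frac{1}{47 - \left(-11 + J\right)}}{3} = - \frac{2}{3} + \frac{J \frac{1}{58 - J}}{3} = - \frac{2}{3} + \frac{J}{3 \left(58 - J\right)}$)
$\frac{1}{b + E{\left(y,\left(Z + 14\right) + 8 \right)}} = \frac{1}{-16 + \frac{\frac{116}{3} - -30}{-58 - 30}} = \frac{1}{-16 + \frac{\frac{116}{3} + 30}{-88}} = \frac{1}{-16 - \frac{103}{132}} = \frac{1}{- \frac{2215}{132}} = - \frac{132}{2215}$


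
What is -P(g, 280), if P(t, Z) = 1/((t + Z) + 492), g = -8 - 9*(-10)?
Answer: -1/854 ≈ -0.0011710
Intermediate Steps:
g = 82 (g = -8 + 90 = 82)
P(t, Z) = 1/(492 + Z + t) (P(t, Z) = 1/((Z + t) + 492) = 1/(492 + Z + t))
-P(g, 280) = -1/(492 + 280 + 82) = -1/854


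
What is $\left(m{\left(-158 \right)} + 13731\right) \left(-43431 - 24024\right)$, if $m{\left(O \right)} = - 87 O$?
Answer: $-1853461035$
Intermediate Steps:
$\left(m{\left(-158 \right)} + 13731\right) \left(-43431 - 24024\right) = \left(\left(-87\right) \left(-158\right) + 13731\right) \left(-43431 - 24024\right) = \left(13746 + 13731\right) \left(-67455\right) = 27477 \left(-67455\right) = -1853461035$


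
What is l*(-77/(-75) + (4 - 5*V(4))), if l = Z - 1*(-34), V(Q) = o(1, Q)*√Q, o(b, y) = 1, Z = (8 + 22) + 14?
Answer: -9698/25 ≈ -387.92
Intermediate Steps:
Z = 44 (Z = 30 + 14 = 44)
V(Q) = √Q (V(Q) = 1*√Q = √Q)
l = 78 (l = 44 - 1*(-34) = 44 + 34 = 78)
l*(-77/(-75) + (4 - 5*V(4))) = 78*(-77/(-75) + (4 - 5*√4)) = 78*(-77*(-1/75) + (4 - 5*2)) = 78*(77/75 + (4 - 10)) = 78*(77/75 - 6) = 78*(-373/75) = -9698/25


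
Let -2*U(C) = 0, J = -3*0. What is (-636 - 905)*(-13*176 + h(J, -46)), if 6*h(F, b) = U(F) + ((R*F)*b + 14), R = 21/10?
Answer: 10566637/3 ≈ 3.5222e+6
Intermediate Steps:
R = 21/10 (R = 21*(⅒) = 21/10 ≈ 2.1000)
J = 0
U(C) = 0 (U(C) = -½*0 = 0)
h(F, b) = 7/3 + 7*F*b/20 (h(F, b) = (0 + ((21*F/10)*b + 14))/6 = (0 + (21*F*b/10 + 14))/6 = (0 + (14 + 21*F*b/10))/6 = (14 + 21*F*b/10)/6 = 7/3 + 7*F*b/20)
(-636 - 905)*(-13*176 + h(J, -46)) = (-636 - 905)*(-13*176 + (7/3 + (7/20)*0*(-46))) = -1541*(-2288 + (7/3 + 0)) = -1541*(-2288 + 7/3) = -1541*(-6857/3) = 10566637/3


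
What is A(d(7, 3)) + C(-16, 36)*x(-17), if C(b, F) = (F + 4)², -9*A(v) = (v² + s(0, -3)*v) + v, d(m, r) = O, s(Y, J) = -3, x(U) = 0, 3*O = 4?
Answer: 8/81 ≈ 0.098765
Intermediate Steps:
O = 4/3 (O = (⅓)*4 = 4/3 ≈ 1.3333)
d(m, r) = 4/3
A(v) = -v²/9 + 2*v/9 (A(v) = -((v² - 3*v) + v)/9 = -(v² - 2*v)/9 = -v²/9 + 2*v/9)
C(b, F) = (4 + F)²
A(d(7, 3)) + C(-16, 36)*x(-17) = (⅑)*(4/3)*(2 - 1*4/3) + (4 + 36)²*0 = (⅑)*(4/3)*(2 - 4/3) + 40²*0 = (⅑)*(4/3)*(⅔) + 1600*0 = 8/81 + 0 = 8/81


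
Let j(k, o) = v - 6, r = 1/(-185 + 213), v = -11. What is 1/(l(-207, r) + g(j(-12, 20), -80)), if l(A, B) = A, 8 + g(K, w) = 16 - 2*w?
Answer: -1/39 ≈ -0.025641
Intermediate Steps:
r = 1/28 ≈ 0.035714
j(k, o) = -17 (j(k, o) = -11 - 6 = -17)
g(K, w) = 8 - 2*w (g(K, w) = -8 + (16 - 2*w) = 8 - 2*w)
1/(l(-207, r) + g(j(-12, 20), -80)) = 1/(-207 + (8 - 2*(-80))) = 1/(-207 + (8 + 160)) = 1/(-207 + 168) = 1/(-39) = -1/39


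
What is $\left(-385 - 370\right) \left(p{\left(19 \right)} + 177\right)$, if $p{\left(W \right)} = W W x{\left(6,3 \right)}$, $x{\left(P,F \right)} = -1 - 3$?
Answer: $956585$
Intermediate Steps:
$x{\left(P,F \right)} = -4$ ($x{\left(P,F \right)} = -1 - 3 = -4$)
$p{\left(W \right)} = - 4 W^{2}$ ($p{\left(W \right)} = W W \left(-4\right) = W^{2} \left(-4\right) = - 4 W^{2}$)
$\left(-385 - 370\right) \left(p{\left(19 \right)} + 177\right) = \left(-385 - 370\right) \left(- 4 \cdot 19^{2} + 177\right) = - 755 \left(\left(-4\right) 361 + 177\right) = - 755 \left(-1444 + 177\right) = \left(-755\right) \left(-1267\right) = 956585$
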